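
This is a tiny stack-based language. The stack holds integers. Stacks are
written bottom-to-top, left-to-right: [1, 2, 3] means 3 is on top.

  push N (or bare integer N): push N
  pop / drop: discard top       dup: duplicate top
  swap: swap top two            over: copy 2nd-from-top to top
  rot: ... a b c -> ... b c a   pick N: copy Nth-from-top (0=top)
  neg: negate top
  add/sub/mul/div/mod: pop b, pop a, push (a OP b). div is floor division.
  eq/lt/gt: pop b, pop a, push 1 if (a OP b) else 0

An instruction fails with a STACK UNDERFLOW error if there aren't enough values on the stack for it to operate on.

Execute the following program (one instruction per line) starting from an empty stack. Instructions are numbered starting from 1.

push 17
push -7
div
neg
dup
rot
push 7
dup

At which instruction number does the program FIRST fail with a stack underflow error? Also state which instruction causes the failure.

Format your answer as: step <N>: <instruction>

Step 1 ('push 17'): stack = [17], depth = 1
Step 2 ('push -7'): stack = [17, -7], depth = 2
Step 3 ('div'): stack = [-3], depth = 1
Step 4 ('neg'): stack = [3], depth = 1
Step 5 ('dup'): stack = [3, 3], depth = 2
Step 6 ('rot'): needs 3 value(s) but depth is 2 — STACK UNDERFLOW

Answer: step 6: rot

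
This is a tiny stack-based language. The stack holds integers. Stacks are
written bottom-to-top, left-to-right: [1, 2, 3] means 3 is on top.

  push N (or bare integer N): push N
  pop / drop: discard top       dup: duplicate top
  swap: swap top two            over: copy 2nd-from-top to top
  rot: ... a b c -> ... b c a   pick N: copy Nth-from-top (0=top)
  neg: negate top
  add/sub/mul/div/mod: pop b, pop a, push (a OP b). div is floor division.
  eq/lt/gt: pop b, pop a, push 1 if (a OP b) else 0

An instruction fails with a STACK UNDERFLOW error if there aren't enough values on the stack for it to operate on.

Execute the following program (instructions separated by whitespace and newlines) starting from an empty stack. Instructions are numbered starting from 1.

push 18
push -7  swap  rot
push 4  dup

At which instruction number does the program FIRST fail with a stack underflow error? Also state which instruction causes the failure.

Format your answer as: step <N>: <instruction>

Answer: step 4: rot

Derivation:
Step 1 ('push 18'): stack = [18], depth = 1
Step 2 ('push -7'): stack = [18, -7], depth = 2
Step 3 ('swap'): stack = [-7, 18], depth = 2
Step 4 ('rot'): needs 3 value(s) but depth is 2 — STACK UNDERFLOW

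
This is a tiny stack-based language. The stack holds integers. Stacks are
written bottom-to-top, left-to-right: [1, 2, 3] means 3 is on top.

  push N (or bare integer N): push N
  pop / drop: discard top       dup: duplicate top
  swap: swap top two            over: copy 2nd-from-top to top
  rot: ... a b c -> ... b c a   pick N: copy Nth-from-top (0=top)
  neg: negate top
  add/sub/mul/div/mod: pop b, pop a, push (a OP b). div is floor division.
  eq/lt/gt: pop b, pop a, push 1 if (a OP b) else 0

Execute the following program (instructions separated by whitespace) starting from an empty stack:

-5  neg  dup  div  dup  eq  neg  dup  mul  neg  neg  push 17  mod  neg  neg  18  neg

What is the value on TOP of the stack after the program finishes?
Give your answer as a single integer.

Answer: -18

Derivation:
After 'push -5': [-5]
After 'neg': [5]
After 'dup': [5, 5]
After 'div': [1]
After 'dup': [1, 1]
After 'eq': [1]
After 'neg': [-1]
After 'dup': [-1, -1]
After 'mul': [1]
After 'neg': [-1]
After 'neg': [1]
After 'push 17': [1, 17]
After 'mod': [1]
After 'neg': [-1]
After 'neg': [1]
After 'push 18': [1, 18]
After 'neg': [1, -18]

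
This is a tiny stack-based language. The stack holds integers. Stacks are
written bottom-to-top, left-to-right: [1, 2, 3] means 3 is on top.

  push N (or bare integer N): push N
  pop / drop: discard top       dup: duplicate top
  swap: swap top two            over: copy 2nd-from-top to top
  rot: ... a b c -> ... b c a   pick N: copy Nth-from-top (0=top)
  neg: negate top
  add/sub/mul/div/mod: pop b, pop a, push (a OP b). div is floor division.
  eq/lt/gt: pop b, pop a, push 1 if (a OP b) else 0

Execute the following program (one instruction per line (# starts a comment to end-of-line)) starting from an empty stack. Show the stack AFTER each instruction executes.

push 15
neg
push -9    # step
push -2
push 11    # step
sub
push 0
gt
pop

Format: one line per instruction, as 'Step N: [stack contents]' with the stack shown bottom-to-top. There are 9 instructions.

Step 1: [15]
Step 2: [-15]
Step 3: [-15, -9]
Step 4: [-15, -9, -2]
Step 5: [-15, -9, -2, 11]
Step 6: [-15, -9, -13]
Step 7: [-15, -9, -13, 0]
Step 8: [-15, -9, 0]
Step 9: [-15, -9]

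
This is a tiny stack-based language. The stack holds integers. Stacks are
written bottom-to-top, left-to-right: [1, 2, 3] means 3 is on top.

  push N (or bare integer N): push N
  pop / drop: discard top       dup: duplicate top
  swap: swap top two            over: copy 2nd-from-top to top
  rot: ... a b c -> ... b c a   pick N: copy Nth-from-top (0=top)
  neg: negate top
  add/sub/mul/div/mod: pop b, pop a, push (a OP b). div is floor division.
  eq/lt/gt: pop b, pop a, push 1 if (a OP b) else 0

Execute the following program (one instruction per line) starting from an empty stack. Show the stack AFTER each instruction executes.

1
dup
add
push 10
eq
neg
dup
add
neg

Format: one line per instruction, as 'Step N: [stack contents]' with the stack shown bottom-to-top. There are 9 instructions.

Step 1: [1]
Step 2: [1, 1]
Step 3: [2]
Step 4: [2, 10]
Step 5: [0]
Step 6: [0]
Step 7: [0, 0]
Step 8: [0]
Step 9: [0]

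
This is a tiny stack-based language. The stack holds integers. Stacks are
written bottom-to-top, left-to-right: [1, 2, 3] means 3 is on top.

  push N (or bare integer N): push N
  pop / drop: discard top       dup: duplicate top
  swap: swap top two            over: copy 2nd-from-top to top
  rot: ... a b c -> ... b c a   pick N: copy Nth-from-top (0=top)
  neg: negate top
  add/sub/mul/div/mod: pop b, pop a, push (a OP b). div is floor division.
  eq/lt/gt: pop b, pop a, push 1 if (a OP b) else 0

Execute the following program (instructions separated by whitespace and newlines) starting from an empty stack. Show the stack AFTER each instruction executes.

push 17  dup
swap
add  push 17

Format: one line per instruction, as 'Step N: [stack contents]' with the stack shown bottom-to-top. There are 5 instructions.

Step 1: [17]
Step 2: [17, 17]
Step 3: [17, 17]
Step 4: [34]
Step 5: [34, 17]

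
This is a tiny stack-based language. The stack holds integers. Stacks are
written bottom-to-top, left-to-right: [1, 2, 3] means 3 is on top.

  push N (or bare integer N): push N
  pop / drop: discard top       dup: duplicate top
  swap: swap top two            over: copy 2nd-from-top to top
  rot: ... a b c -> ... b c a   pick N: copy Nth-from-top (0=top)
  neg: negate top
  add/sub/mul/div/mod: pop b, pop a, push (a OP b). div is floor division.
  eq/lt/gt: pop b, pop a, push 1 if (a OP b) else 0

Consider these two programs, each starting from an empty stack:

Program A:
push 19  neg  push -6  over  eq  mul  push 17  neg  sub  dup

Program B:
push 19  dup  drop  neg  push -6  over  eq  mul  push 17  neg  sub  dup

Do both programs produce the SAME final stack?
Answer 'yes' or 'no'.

Program A trace:
  After 'push 19': [19]
  After 'neg': [-19]
  After 'push -6': [-19, -6]
  After 'over': [-19, -6, -19]
  After 'eq': [-19, 0]
  After 'mul': [0]
  After 'push 17': [0, 17]
  After 'neg': [0, -17]
  After 'sub': [17]
  After 'dup': [17, 17]
Program A final stack: [17, 17]

Program B trace:
  After 'push 19': [19]
  After 'dup': [19, 19]
  After 'drop': [19]
  After 'neg': [-19]
  After 'push -6': [-19, -6]
  After 'over': [-19, -6, -19]
  After 'eq': [-19, 0]
  After 'mul': [0]
  After 'push 17': [0, 17]
  After 'neg': [0, -17]
  After 'sub': [17]
  After 'dup': [17, 17]
Program B final stack: [17, 17]
Same: yes

Answer: yes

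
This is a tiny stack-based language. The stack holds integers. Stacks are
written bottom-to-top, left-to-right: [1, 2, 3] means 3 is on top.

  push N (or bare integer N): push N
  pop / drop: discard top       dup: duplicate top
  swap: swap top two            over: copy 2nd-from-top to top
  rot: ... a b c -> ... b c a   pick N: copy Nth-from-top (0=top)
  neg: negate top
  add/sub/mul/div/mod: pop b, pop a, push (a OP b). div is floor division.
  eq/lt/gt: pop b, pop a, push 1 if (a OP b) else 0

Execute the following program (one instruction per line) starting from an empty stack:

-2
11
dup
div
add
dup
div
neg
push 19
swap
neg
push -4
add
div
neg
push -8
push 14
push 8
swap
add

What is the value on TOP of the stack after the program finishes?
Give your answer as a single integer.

Answer: 22

Derivation:
After 'push -2': [-2]
After 'push 11': [-2, 11]
After 'dup': [-2, 11, 11]
After 'div': [-2, 1]
After 'add': [-1]
After 'dup': [-1, -1]
After 'div': [1]
After 'neg': [-1]
After 'push 19': [-1, 19]
After 'swap': [19, -1]
After 'neg': [19, 1]
After 'push -4': [19, 1, -4]
After 'add': [19, -3]
After 'div': [-7]
After 'neg': [7]
After 'push -8': [7, -8]
After 'push 14': [7, -8, 14]
After 'push 8': [7, -8, 14, 8]
After 'swap': [7, -8, 8, 14]
After 'add': [7, -8, 22]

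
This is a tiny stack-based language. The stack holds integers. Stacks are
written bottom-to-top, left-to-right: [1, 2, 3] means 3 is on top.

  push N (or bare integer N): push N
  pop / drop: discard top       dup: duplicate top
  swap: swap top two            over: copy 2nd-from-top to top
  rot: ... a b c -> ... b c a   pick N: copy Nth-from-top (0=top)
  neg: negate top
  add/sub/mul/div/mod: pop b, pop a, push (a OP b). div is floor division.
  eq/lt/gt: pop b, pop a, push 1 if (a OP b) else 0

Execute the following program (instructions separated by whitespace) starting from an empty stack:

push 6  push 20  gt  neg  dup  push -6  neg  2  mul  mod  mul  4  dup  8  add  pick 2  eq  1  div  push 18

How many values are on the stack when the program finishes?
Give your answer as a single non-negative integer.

Answer: 4

Derivation:
After 'push 6': stack = [6] (depth 1)
After 'push 20': stack = [6, 20] (depth 2)
After 'gt': stack = [0] (depth 1)
After 'neg': stack = [0] (depth 1)
After 'dup': stack = [0, 0] (depth 2)
After 'push -6': stack = [0, 0, -6] (depth 3)
After 'neg': stack = [0, 0, 6] (depth 3)
After 'push 2': stack = [0, 0, 6, 2] (depth 4)
After 'mul': stack = [0, 0, 12] (depth 3)
After 'mod': stack = [0, 0] (depth 2)
After 'mul': stack = [0] (depth 1)
After 'push 4': stack = [0, 4] (depth 2)
After 'dup': stack = [0, 4, 4] (depth 3)
After 'push 8': stack = [0, 4, 4, 8] (depth 4)
After 'add': stack = [0, 4, 12] (depth 3)
After 'pick 2': stack = [0, 4, 12, 0] (depth 4)
After 'eq': stack = [0, 4, 0] (depth 3)
After 'push 1': stack = [0, 4, 0, 1] (depth 4)
After 'div': stack = [0, 4, 0] (depth 3)
After 'push 18': stack = [0, 4, 0, 18] (depth 4)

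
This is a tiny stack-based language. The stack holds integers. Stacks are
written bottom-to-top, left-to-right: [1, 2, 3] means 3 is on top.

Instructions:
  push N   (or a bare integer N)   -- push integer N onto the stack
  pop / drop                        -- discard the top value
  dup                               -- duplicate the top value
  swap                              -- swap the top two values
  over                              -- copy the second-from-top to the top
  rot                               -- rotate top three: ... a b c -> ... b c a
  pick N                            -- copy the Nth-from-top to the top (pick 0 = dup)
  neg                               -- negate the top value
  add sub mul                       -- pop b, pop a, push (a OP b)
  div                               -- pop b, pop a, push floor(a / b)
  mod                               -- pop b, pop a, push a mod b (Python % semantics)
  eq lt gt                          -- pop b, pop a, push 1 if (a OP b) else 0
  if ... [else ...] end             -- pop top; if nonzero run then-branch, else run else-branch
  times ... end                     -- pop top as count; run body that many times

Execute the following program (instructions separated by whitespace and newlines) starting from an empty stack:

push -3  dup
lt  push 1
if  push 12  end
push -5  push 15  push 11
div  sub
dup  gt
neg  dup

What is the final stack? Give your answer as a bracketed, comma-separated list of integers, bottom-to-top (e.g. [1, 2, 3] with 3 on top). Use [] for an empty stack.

After 'push -3': [-3]
After 'dup': [-3, -3]
After 'lt': [0]
After 'push 1': [0, 1]
After 'if': [0]
After 'push 12': [0, 12]
After 'push -5': [0, 12, -5]
After 'push 15': [0, 12, -5, 15]
After 'push 11': [0, 12, -5, 15, 11]
After 'div': [0, 12, -5, 1]
After 'sub': [0, 12, -6]
After 'dup': [0, 12, -6, -6]
After 'gt': [0, 12, 0]
After 'neg': [0, 12, 0]
After 'dup': [0, 12, 0, 0]

Answer: [0, 12, 0, 0]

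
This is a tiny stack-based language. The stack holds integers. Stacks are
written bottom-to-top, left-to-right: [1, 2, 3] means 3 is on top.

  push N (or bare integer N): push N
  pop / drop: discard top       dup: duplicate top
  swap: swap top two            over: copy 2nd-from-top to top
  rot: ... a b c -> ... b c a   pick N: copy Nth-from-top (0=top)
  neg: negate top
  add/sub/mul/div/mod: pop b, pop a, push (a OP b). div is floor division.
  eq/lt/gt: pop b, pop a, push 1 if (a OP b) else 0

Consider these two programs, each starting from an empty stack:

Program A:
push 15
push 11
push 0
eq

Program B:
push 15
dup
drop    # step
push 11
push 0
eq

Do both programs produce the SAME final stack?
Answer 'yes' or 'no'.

Program A trace:
  After 'push 15': [15]
  After 'push 11': [15, 11]
  After 'push 0': [15, 11, 0]
  After 'eq': [15, 0]
Program A final stack: [15, 0]

Program B trace:
  After 'push 15': [15]
  After 'dup': [15, 15]
  After 'drop': [15]
  After 'push 11': [15, 11]
  After 'push 0': [15, 11, 0]
  After 'eq': [15, 0]
Program B final stack: [15, 0]
Same: yes

Answer: yes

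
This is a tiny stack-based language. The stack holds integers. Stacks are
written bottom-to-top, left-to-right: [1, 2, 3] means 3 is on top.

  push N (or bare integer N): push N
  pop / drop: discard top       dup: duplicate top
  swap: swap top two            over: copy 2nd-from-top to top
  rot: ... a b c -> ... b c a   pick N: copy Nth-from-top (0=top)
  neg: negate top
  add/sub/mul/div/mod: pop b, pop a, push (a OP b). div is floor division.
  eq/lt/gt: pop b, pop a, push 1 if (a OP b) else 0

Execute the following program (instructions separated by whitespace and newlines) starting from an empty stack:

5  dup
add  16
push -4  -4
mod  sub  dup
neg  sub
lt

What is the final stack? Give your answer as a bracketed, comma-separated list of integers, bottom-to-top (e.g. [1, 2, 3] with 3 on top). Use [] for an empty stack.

Answer: [1]

Derivation:
After 'push 5': [5]
After 'dup': [5, 5]
After 'add': [10]
After 'push 16': [10, 16]
After 'push -4': [10, 16, -4]
After 'push -4': [10, 16, -4, -4]
After 'mod': [10, 16, 0]
After 'sub': [10, 16]
After 'dup': [10, 16, 16]
After 'neg': [10, 16, -16]
After 'sub': [10, 32]
After 'lt': [1]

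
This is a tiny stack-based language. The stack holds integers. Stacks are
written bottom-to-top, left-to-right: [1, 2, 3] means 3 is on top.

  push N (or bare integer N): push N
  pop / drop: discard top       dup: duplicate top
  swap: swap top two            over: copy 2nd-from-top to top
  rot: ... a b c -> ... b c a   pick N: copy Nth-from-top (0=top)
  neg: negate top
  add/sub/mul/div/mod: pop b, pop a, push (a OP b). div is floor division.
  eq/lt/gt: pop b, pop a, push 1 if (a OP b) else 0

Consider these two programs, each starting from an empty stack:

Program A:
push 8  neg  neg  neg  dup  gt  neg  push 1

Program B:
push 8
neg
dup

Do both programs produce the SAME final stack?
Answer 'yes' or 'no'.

Answer: no

Derivation:
Program A trace:
  After 'push 8': [8]
  After 'neg': [-8]
  After 'neg': [8]
  After 'neg': [-8]
  After 'dup': [-8, -8]
  After 'gt': [0]
  After 'neg': [0]
  After 'push 1': [0, 1]
Program A final stack: [0, 1]

Program B trace:
  After 'push 8': [8]
  After 'neg': [-8]
  After 'dup': [-8, -8]
Program B final stack: [-8, -8]
Same: no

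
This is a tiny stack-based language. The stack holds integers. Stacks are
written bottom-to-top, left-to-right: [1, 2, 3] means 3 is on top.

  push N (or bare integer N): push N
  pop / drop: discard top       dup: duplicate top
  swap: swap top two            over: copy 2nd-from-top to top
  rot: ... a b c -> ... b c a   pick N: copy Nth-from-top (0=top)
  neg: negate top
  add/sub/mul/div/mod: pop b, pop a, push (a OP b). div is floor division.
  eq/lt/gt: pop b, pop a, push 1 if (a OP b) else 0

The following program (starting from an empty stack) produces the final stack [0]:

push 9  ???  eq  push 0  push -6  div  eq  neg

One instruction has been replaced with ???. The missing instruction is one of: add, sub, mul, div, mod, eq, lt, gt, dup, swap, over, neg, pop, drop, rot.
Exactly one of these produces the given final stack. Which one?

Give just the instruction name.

Stack before ???: [9]
Stack after ???:  [9, 9]
The instruction that transforms [9] -> [9, 9] is: dup

Answer: dup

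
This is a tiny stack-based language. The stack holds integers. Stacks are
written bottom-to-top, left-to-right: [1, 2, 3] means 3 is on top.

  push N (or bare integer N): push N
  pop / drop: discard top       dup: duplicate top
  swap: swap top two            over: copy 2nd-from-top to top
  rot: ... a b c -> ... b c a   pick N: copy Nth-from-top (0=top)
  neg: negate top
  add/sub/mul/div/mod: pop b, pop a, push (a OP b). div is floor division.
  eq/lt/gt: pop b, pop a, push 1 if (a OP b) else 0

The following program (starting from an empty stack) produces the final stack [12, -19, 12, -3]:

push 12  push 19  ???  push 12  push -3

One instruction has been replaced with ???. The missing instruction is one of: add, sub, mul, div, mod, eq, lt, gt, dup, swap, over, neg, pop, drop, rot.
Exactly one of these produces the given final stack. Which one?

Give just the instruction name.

Stack before ???: [12, 19]
Stack after ???:  [12, -19]
The instruction that transforms [12, 19] -> [12, -19] is: neg

Answer: neg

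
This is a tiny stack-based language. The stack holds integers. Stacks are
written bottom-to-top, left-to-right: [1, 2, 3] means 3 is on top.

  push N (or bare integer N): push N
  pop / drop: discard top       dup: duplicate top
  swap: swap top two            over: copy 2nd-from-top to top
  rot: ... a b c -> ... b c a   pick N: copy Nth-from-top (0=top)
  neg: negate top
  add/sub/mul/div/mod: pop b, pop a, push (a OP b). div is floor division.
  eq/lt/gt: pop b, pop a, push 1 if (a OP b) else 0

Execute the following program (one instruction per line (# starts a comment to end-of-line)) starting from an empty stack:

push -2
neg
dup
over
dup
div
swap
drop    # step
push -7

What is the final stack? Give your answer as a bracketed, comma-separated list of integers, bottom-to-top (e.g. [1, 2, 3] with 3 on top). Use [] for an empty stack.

Answer: [2, 1, -7]

Derivation:
After 'push -2': [-2]
After 'neg': [2]
After 'dup': [2, 2]
After 'over': [2, 2, 2]
After 'dup': [2, 2, 2, 2]
After 'div': [2, 2, 1]
After 'swap': [2, 1, 2]
After 'drop': [2, 1]
After 'push -7': [2, 1, -7]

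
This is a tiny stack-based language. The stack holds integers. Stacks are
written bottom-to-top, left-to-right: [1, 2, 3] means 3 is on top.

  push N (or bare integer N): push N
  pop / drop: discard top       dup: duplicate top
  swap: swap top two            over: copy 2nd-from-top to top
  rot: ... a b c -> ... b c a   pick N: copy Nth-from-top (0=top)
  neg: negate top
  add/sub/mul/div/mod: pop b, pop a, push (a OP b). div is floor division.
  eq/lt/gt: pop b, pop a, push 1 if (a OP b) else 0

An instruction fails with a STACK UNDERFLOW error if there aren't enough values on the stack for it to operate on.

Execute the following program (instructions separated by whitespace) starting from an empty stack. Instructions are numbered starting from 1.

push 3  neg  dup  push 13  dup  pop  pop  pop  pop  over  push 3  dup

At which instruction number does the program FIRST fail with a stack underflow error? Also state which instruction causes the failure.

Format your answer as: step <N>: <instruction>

Answer: step 10: over

Derivation:
Step 1 ('push 3'): stack = [3], depth = 1
Step 2 ('neg'): stack = [-3], depth = 1
Step 3 ('dup'): stack = [-3, -3], depth = 2
Step 4 ('push 13'): stack = [-3, -3, 13], depth = 3
Step 5 ('dup'): stack = [-3, -3, 13, 13], depth = 4
Step 6 ('pop'): stack = [-3, -3, 13], depth = 3
Step 7 ('pop'): stack = [-3, -3], depth = 2
Step 8 ('pop'): stack = [-3], depth = 1
Step 9 ('pop'): stack = [], depth = 0
Step 10 ('over'): needs 2 value(s) but depth is 0 — STACK UNDERFLOW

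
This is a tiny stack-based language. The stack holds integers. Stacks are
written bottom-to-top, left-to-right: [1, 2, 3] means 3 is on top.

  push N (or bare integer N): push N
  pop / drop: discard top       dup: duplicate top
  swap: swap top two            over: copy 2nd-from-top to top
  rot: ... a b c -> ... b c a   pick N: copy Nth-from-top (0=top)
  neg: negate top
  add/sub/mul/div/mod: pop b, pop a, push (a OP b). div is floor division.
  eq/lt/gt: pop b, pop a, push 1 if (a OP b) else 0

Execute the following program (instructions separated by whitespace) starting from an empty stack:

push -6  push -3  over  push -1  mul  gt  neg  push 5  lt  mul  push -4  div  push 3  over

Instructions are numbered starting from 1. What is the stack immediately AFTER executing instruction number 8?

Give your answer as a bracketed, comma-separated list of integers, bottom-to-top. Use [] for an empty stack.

Step 1 ('push -6'): [-6]
Step 2 ('push -3'): [-6, -3]
Step 3 ('over'): [-6, -3, -6]
Step 4 ('push -1'): [-6, -3, -6, -1]
Step 5 ('mul'): [-6, -3, 6]
Step 6 ('gt'): [-6, 0]
Step 7 ('neg'): [-6, 0]
Step 8 ('push 5'): [-6, 0, 5]

Answer: [-6, 0, 5]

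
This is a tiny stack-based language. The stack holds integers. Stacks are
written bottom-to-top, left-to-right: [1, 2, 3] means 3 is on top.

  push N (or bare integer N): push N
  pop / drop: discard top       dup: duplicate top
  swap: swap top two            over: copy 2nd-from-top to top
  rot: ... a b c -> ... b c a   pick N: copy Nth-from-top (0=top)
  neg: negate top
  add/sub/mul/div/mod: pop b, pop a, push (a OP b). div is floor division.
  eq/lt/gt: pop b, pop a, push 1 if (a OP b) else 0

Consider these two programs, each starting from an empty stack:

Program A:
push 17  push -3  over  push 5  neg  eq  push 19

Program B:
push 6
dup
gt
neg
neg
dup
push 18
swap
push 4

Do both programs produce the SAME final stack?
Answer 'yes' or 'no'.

Program A trace:
  After 'push 17': [17]
  After 'push -3': [17, -3]
  After 'over': [17, -3, 17]
  After 'push 5': [17, -3, 17, 5]
  After 'neg': [17, -3, 17, -5]
  After 'eq': [17, -3, 0]
  After 'push 19': [17, -3, 0, 19]
Program A final stack: [17, -3, 0, 19]

Program B trace:
  After 'push 6': [6]
  After 'dup': [6, 6]
  After 'gt': [0]
  After 'neg': [0]
  After 'neg': [0]
  After 'dup': [0, 0]
  After 'push 18': [0, 0, 18]
  After 'swap': [0, 18, 0]
  After 'push 4': [0, 18, 0, 4]
Program B final stack: [0, 18, 0, 4]
Same: no

Answer: no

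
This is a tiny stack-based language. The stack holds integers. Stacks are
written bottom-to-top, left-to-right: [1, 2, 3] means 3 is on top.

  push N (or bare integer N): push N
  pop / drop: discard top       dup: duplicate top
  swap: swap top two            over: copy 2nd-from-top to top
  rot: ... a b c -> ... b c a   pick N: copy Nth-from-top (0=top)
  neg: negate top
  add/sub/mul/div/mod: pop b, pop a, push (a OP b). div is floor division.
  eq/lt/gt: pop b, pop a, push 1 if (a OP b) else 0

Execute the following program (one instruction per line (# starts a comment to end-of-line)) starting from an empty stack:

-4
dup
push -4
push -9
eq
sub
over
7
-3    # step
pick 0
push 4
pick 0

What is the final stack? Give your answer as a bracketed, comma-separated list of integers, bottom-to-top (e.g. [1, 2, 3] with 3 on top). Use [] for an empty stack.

After 'push -4': [-4]
After 'dup': [-4, -4]
After 'push -4': [-4, -4, -4]
After 'push -9': [-4, -4, -4, -9]
After 'eq': [-4, -4, 0]
After 'sub': [-4, -4]
After 'over': [-4, -4, -4]
After 'push 7': [-4, -4, -4, 7]
After 'push -3': [-4, -4, -4, 7, -3]
After 'pick 0': [-4, -4, -4, 7, -3, -3]
After 'push 4': [-4, -4, -4, 7, -3, -3, 4]
After 'pick 0': [-4, -4, -4, 7, -3, -3, 4, 4]

Answer: [-4, -4, -4, 7, -3, -3, 4, 4]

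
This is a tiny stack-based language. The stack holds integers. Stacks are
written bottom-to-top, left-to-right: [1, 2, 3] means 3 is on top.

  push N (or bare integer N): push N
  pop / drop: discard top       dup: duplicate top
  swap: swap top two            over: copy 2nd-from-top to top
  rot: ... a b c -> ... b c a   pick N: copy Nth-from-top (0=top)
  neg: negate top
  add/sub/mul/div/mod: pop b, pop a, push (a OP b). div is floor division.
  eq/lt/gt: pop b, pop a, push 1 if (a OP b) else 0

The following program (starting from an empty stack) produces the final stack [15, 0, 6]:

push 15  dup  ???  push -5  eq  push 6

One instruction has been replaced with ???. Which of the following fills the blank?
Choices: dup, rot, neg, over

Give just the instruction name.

Stack before ???: [15, 15]
Stack after ???:  [15, -15]
Checking each choice:
  dup: produces [15, 15, 0, 6]
  rot: stack underflow (need 3, have 2)
  neg: MATCH
  over: produces [15, 15, 0, 6]


Answer: neg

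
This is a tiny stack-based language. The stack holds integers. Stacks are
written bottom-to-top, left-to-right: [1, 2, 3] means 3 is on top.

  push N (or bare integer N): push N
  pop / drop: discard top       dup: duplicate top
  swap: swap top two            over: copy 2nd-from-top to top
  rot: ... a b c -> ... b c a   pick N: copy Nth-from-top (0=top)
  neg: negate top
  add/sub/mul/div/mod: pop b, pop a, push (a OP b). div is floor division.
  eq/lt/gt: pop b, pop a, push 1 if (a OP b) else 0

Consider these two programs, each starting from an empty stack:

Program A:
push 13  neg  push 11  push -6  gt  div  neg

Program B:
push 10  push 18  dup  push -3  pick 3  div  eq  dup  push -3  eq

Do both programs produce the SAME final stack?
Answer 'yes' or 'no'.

Program A trace:
  After 'push 13': [13]
  After 'neg': [-13]
  After 'push 11': [-13, 11]
  After 'push -6': [-13, 11, -6]
  After 'gt': [-13, 1]
  After 'div': [-13]
  After 'neg': [13]
Program A final stack: [13]

Program B trace:
  After 'push 10': [10]
  After 'push 18': [10, 18]
  After 'dup': [10, 18, 18]
  After 'push -3': [10, 18, 18, -3]
  After 'pick 3': [10, 18, 18, -3, 10]
  After 'div': [10, 18, 18, -1]
  After 'eq': [10, 18, 0]
  After 'dup': [10, 18, 0, 0]
  After 'push -3': [10, 18, 0, 0, -3]
  After 'eq': [10, 18, 0, 0]
Program B final stack: [10, 18, 0, 0]
Same: no

Answer: no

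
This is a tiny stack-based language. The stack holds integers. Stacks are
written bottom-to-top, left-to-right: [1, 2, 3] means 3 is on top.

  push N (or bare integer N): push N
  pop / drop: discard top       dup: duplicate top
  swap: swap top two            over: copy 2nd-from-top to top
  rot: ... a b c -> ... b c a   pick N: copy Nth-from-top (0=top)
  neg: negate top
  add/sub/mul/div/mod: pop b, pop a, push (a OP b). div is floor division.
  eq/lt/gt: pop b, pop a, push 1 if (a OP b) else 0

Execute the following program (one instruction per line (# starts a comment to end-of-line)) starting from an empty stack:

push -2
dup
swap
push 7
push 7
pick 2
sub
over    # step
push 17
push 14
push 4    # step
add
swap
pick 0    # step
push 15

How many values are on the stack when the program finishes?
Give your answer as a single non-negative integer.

After 'push -2': stack = [-2] (depth 1)
After 'dup': stack = [-2, -2] (depth 2)
After 'swap': stack = [-2, -2] (depth 2)
After 'push 7': stack = [-2, -2, 7] (depth 3)
After 'push 7': stack = [-2, -2, 7, 7] (depth 4)
After 'pick 2': stack = [-2, -2, 7, 7, -2] (depth 5)
After 'sub': stack = [-2, -2, 7, 9] (depth 4)
After 'over': stack = [-2, -2, 7, 9, 7] (depth 5)
After 'push 17': stack = [-2, -2, 7, 9, 7, 17] (depth 6)
After 'push 14': stack = [-2, -2, 7, 9, 7, 17, 14] (depth 7)
After 'push 4': stack = [-2, -2, 7, 9, 7, 17, 14, 4] (depth 8)
After 'add': stack = [-2, -2, 7, 9, 7, 17, 18] (depth 7)
After 'swap': stack = [-2, -2, 7, 9, 7, 18, 17] (depth 7)
After 'pick 0': stack = [-2, -2, 7, 9, 7, 18, 17, 17] (depth 8)
After 'push 15': stack = [-2, -2, 7, 9, 7, 18, 17, 17, 15] (depth 9)

Answer: 9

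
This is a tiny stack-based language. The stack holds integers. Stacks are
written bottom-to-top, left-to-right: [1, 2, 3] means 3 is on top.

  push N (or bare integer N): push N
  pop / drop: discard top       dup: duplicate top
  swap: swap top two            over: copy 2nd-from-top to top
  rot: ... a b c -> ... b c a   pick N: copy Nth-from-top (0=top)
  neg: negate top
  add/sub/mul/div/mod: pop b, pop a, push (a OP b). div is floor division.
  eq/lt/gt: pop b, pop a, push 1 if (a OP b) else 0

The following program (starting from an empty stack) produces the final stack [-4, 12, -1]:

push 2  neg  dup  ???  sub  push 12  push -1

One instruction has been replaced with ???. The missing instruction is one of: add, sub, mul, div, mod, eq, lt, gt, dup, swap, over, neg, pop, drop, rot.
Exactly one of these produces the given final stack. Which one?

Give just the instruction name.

Stack before ???: [-2, -2]
Stack after ???:  [-2, 2]
The instruction that transforms [-2, -2] -> [-2, 2] is: neg

Answer: neg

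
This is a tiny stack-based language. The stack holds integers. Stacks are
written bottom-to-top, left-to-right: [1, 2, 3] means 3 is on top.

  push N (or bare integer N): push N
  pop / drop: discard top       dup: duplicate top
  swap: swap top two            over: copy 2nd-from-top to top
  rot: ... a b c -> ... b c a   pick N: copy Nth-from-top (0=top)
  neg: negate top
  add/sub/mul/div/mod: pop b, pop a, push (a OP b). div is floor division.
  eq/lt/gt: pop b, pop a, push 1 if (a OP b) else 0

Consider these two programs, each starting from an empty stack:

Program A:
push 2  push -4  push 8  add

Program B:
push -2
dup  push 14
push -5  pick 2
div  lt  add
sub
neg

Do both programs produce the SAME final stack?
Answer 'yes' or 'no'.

Program A trace:
  After 'push 2': [2]
  After 'push -4': [2, -4]
  After 'push 8': [2, -4, 8]
  After 'add': [2, 4]
Program A final stack: [2, 4]

Program B trace:
  After 'push -2': [-2]
  After 'dup': [-2, -2]
  After 'push 14': [-2, -2, 14]
  After 'push -5': [-2, -2, 14, -5]
  After 'pick 2': [-2, -2, 14, -5, -2]
  After 'div': [-2, -2, 14, 2]
  After 'lt': [-2, -2, 0]
  After 'add': [-2, -2]
  After 'sub': [0]
  After 'neg': [0]
Program B final stack: [0]
Same: no

Answer: no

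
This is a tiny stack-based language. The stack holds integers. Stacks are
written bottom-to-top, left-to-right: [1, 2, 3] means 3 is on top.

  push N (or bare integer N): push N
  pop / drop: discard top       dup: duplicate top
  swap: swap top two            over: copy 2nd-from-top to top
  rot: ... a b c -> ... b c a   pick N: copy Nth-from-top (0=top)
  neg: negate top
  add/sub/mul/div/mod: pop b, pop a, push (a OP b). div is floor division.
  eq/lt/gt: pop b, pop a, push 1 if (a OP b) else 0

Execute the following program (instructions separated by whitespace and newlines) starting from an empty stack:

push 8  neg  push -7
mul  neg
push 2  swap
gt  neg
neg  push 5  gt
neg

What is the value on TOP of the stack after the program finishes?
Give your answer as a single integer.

After 'push 8': [8]
After 'neg': [-8]
After 'push -7': [-8, -7]
After 'mul': [56]
After 'neg': [-56]
After 'push 2': [-56, 2]
After 'swap': [2, -56]
After 'gt': [1]
After 'neg': [-1]
After 'neg': [1]
After 'push 5': [1, 5]
After 'gt': [0]
After 'neg': [0]

Answer: 0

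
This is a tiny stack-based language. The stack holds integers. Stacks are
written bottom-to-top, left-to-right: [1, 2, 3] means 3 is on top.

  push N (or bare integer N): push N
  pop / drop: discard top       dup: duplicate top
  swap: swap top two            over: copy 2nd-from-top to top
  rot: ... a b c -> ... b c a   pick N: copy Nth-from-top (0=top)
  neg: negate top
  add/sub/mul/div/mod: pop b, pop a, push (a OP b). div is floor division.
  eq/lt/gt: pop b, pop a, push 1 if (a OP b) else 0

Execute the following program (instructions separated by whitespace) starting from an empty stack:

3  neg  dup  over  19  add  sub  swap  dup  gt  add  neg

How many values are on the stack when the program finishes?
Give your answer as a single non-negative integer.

Answer: 1

Derivation:
After 'push 3': stack = [3] (depth 1)
After 'neg': stack = [-3] (depth 1)
After 'dup': stack = [-3, -3] (depth 2)
After 'over': stack = [-3, -3, -3] (depth 3)
After 'push 19': stack = [-3, -3, -3, 19] (depth 4)
After 'add': stack = [-3, -3, 16] (depth 3)
After 'sub': stack = [-3, -19] (depth 2)
After 'swap': stack = [-19, -3] (depth 2)
After 'dup': stack = [-19, -3, -3] (depth 3)
After 'gt': stack = [-19, 0] (depth 2)
After 'add': stack = [-19] (depth 1)
After 'neg': stack = [19] (depth 1)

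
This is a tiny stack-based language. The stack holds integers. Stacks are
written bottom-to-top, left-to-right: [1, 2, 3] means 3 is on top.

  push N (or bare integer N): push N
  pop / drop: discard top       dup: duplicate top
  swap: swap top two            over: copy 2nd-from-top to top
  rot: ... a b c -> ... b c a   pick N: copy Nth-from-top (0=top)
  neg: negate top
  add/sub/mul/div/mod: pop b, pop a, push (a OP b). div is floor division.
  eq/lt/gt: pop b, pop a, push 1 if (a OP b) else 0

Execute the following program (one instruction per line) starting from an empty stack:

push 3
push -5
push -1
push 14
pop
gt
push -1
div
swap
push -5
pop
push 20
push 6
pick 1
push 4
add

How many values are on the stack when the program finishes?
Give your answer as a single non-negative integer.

After 'push 3': stack = [3] (depth 1)
After 'push -5': stack = [3, -5] (depth 2)
After 'push -1': stack = [3, -5, -1] (depth 3)
After 'push 14': stack = [3, -5, -1, 14] (depth 4)
After 'pop': stack = [3, -5, -1] (depth 3)
After 'gt': stack = [3, 0] (depth 2)
After 'push -1': stack = [3, 0, -1] (depth 3)
After 'div': stack = [3, 0] (depth 2)
After 'swap': stack = [0, 3] (depth 2)
After 'push -5': stack = [0, 3, -5] (depth 3)
After 'pop': stack = [0, 3] (depth 2)
After 'push 20': stack = [0, 3, 20] (depth 3)
After 'push 6': stack = [0, 3, 20, 6] (depth 4)
After 'pick 1': stack = [0, 3, 20, 6, 20] (depth 5)
After 'push 4': stack = [0, 3, 20, 6, 20, 4] (depth 6)
After 'add': stack = [0, 3, 20, 6, 24] (depth 5)

Answer: 5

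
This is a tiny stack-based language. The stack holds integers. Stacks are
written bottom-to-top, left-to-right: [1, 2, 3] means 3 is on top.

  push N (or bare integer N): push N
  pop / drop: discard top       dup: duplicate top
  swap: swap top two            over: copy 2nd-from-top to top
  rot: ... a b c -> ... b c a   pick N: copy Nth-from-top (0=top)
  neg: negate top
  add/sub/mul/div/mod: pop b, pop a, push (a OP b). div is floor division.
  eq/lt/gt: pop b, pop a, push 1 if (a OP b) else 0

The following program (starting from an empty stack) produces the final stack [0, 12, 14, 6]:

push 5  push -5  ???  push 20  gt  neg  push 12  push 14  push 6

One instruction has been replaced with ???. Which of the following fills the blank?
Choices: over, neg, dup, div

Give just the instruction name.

Answer: div

Derivation:
Stack before ???: [5, -5]
Stack after ???:  [-1]
Checking each choice:
  over: produces [5, -5, 0, 12, 14, 6]
  neg: produces [5, 0, 12, 14, 6]
  dup: produces [5, -5, 0, 12, 14, 6]
  div: MATCH


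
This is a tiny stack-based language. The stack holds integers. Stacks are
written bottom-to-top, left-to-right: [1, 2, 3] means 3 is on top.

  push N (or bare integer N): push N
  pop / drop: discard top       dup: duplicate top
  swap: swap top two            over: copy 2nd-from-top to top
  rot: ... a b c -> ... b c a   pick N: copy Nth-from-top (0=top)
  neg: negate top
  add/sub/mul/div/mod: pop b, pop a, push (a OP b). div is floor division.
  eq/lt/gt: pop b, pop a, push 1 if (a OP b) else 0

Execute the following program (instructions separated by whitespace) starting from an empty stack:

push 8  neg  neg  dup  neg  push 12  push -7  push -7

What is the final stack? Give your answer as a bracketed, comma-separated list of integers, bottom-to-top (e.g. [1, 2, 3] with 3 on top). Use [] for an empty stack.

Answer: [8, -8, 12, -7, -7]

Derivation:
After 'push 8': [8]
After 'neg': [-8]
After 'neg': [8]
After 'dup': [8, 8]
After 'neg': [8, -8]
After 'push 12': [8, -8, 12]
After 'push -7': [8, -8, 12, -7]
After 'push -7': [8, -8, 12, -7, -7]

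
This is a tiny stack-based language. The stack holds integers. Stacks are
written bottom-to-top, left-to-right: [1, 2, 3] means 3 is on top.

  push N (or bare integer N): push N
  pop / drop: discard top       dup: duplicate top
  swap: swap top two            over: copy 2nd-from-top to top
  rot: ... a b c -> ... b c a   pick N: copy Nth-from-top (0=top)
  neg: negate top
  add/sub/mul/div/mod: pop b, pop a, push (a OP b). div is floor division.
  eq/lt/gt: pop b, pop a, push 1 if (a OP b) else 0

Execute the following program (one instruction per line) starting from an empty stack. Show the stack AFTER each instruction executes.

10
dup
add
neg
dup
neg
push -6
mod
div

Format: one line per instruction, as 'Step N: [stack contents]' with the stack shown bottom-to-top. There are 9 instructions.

Step 1: [10]
Step 2: [10, 10]
Step 3: [20]
Step 4: [-20]
Step 5: [-20, -20]
Step 6: [-20, 20]
Step 7: [-20, 20, -6]
Step 8: [-20, -4]
Step 9: [5]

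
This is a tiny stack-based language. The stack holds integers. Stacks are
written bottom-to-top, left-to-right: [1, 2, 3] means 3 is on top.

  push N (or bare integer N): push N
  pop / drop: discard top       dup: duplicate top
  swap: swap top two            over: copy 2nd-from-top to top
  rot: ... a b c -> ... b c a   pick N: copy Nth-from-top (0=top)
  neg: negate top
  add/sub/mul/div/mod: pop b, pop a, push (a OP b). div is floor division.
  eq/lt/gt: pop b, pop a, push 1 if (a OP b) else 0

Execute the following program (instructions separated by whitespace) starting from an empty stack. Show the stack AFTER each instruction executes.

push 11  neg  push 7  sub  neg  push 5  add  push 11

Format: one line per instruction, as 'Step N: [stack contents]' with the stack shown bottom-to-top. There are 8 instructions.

Step 1: [11]
Step 2: [-11]
Step 3: [-11, 7]
Step 4: [-18]
Step 5: [18]
Step 6: [18, 5]
Step 7: [23]
Step 8: [23, 11]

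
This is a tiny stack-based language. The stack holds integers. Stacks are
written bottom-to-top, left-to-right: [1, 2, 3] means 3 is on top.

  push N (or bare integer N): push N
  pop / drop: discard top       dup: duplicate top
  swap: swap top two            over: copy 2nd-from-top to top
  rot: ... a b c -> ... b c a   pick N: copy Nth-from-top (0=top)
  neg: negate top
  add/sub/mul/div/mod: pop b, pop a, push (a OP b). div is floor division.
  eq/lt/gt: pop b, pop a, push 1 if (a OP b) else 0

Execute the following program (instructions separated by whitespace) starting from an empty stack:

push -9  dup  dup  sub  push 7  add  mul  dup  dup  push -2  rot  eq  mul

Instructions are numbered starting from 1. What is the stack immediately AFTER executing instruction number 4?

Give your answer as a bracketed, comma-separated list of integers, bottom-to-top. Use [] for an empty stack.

Answer: [-9, 0]

Derivation:
Step 1 ('push -9'): [-9]
Step 2 ('dup'): [-9, -9]
Step 3 ('dup'): [-9, -9, -9]
Step 4 ('sub'): [-9, 0]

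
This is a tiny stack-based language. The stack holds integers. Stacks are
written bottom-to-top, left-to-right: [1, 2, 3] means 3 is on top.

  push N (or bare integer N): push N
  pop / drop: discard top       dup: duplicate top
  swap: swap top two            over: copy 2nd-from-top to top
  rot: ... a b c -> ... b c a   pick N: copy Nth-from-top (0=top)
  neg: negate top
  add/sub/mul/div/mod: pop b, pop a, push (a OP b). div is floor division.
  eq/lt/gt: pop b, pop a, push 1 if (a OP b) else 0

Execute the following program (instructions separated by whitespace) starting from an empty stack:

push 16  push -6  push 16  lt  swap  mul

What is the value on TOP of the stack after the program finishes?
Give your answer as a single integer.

After 'push 16': [16]
After 'push -6': [16, -6]
After 'push 16': [16, -6, 16]
After 'lt': [16, 1]
After 'swap': [1, 16]
After 'mul': [16]

Answer: 16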